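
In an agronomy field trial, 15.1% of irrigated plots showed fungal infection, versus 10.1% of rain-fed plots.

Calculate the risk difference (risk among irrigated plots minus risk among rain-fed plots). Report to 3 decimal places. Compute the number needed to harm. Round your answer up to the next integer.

risk difference = 0.1510 − 0.1010 = 0.050
absolute risk difference = 0.050000
1 / 0.050000 = 20.000 → round up → 20

RD = 0.050; NNH = 20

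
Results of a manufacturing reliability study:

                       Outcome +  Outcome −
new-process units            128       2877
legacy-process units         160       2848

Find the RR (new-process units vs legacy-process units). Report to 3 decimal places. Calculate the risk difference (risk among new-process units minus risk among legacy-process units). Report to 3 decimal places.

risk, new-process units = 128/3005 = 0.04260
risk, legacy-process units = 160/3008 = 0.05319
RR = 0.04260 / 0.05319 = 0.801
risk difference = 0.04260 − 0.05319 = -0.011

RR = 0.801; RD = -0.011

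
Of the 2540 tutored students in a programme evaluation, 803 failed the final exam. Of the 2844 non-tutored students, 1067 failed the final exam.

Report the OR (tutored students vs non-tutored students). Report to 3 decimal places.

OR = (803 × 1777) / (1737 × 1067) = 1426931/1853379 ≈ 0.770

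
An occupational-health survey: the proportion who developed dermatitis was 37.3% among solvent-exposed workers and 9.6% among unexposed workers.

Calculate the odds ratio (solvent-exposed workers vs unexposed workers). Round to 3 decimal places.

odds, solvent-exposed workers = 0.3730/0.6270 = 0.5949
odds, unexposed workers = 0.0960/0.9040 = 0.1062
OR = 0.5949 / 0.1062 = 5.602

OR: 5.602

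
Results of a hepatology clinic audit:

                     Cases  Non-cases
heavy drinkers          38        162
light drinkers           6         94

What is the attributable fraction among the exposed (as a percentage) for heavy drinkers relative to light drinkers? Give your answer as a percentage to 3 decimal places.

risk, heavy drinkers = 38/200 = 0.1900
risk, light drinkers = 6/100 = 0.0600
AR% = (0.1900 − 0.0600) / 0.1900 = 0.6842 → 68.421%

AR% = 68.421%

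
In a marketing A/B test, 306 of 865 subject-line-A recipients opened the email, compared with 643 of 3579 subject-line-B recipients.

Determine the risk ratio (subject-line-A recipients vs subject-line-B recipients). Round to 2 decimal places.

risk, subject-line-A recipients = 306/865 = 0.3538
risk, subject-line-B recipients = 643/3579 = 0.1797
RR = 0.3538 / 0.1797 = 1.97

1.97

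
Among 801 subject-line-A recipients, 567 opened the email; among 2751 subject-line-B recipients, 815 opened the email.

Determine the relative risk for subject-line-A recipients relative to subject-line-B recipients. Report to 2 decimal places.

RR: 2.39

risk, subject-line-A recipients = 567/801 = 0.7079
risk, subject-line-B recipients = 815/2751 = 0.2963
RR = 0.7079 / 0.2963 = 2.39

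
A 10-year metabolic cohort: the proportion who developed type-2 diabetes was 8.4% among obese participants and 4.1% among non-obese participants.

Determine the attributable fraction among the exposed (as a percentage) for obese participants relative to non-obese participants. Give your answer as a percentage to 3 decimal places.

AR% = (0.08400 − 0.04100) / 0.08400 = 0.5119 → 51.190%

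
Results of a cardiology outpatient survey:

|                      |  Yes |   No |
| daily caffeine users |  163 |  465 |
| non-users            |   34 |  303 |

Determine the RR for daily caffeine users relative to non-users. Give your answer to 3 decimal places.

risk, daily caffeine users = 163/628 = 0.2596
risk, non-users = 34/337 = 0.1009
RR = 0.2596 / 0.1009 = 2.573

RR = 2.573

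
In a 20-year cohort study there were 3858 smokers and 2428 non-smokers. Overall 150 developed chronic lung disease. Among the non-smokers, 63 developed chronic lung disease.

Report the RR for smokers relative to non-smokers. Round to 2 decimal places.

RR = 0.87

smokers with the outcome: 150 − 63 = 87
smokers without the outcome: 3858 − 87 = 3771
non-smokers without the outcome: 2428 − 63 = 2365
risk, smokers = 87/3858 = 0.02255
risk, non-smokers = 63/2428 = 0.02595
RR = 0.02255 / 0.02595 = 0.87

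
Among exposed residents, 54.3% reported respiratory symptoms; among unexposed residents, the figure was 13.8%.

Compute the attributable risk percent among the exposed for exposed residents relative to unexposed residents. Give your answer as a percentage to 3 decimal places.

AR% = (0.5430 − 0.1380) / 0.5430 = 0.7459 → 74.586%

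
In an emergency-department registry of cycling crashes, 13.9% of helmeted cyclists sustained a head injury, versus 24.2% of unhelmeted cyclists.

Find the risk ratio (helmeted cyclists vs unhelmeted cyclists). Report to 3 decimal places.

RR = 0.1390 / 0.2420 = 0.574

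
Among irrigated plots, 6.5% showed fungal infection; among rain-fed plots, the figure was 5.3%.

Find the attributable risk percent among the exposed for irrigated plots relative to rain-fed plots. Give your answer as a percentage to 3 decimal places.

AR% = (0.0650 − 0.0530) / 0.0650 = 0.1846 → 18.462%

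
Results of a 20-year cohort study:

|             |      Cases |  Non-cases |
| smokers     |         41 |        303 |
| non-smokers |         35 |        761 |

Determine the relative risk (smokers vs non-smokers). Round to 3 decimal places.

2.711

risk, smokers = 41/344 = 0.11919
risk, non-smokers = 35/796 = 0.04397
RR = 0.11919 / 0.04397 = 2.711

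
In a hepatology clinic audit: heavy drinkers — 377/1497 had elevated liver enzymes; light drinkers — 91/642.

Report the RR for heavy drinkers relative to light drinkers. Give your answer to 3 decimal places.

1.777

risk, heavy drinkers = 377/1497 = 0.2518
risk, light drinkers = 91/642 = 0.1417
RR = 0.2518 / 0.1417 = 1.777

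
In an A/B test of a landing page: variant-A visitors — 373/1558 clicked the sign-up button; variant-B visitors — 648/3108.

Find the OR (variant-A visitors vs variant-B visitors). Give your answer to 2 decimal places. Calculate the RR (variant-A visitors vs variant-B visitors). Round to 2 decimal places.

OR = 1.19; RR = 1.15

OR = (373 × 2460) / (1185 × 648) = 917580/767880 ≈ 1.19
risk, variant-A visitors = 373/1558 = 0.2394
risk, variant-B visitors = 648/3108 = 0.2085
RR = 0.2394 / 0.2085 = 1.15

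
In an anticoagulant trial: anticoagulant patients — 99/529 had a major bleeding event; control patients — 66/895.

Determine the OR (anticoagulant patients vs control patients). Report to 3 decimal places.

2.892

odds, anticoagulant patients = 99/430 = 0.2302
odds, control patients = 66/829 = 0.0796
OR = 0.2302 / 0.0796 = 2.892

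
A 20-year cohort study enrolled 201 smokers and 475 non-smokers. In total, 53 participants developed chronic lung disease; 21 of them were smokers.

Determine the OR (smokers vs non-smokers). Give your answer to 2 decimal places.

smokers without the outcome: 201 − 21 = 180
non-smokers with the outcome: 53 − 21 = 32
non-smokers without the outcome: 475 − 32 = 443
odds, smokers = 21/180 = 0.1167
odds, non-smokers = 32/443 = 0.0722
OR = 0.1167 / 0.0722 = 1.62

OR = 1.62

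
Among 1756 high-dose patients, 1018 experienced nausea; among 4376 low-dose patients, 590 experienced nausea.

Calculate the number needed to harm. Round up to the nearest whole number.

risk, high-dose patients = 1018/1756 = 0.579727
risk, low-dose patients = 590/4376 = 0.134826
absolute risk difference = 0.444900
1 / 0.444900 = 2.248 → round up → 3

NNH: 3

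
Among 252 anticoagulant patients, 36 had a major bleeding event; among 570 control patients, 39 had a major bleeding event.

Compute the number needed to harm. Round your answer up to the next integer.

NNH: 14

risk, anticoagulant patients = 36/252 = 0.142857
risk, control patients = 39/570 = 0.068421
absolute risk difference = 0.074436
1 / 0.074436 = 13.434 → round up → 14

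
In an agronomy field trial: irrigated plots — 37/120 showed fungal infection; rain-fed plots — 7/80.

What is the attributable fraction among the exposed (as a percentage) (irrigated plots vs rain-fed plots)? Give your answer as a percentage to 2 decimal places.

risk, irrigated plots = 37/120 = 0.3083
risk, rain-fed plots = 7/80 = 0.0875
AR% = (0.3083 − 0.0875) / 0.3083 = 0.7162 → 71.62%

71.62%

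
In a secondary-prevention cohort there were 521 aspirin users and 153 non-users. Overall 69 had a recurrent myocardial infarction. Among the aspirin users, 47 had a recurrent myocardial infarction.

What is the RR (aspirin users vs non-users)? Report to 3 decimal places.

aspirin users without the outcome: 521 − 47 = 474
non-users with the outcome: 69 − 47 = 22
non-users without the outcome: 153 − 22 = 131
risk, aspirin users = 47/521 = 0.0902
risk, non-users = 22/153 = 0.1438
RR = 0.0902 / 0.1438 = 0.627

RR = 0.627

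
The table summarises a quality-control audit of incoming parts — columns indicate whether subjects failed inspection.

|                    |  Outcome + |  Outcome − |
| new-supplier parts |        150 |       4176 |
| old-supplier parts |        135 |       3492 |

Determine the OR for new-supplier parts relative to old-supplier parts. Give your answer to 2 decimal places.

OR ≈ 0.93

odds, new-supplier parts = 150/4176 = 0.03592
odds, old-supplier parts = 135/3492 = 0.03866
OR = 0.03592 / 0.03866 = 0.93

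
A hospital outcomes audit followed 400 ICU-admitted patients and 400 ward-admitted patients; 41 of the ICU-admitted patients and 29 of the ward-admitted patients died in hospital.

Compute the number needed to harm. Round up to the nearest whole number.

34

risk, ICU-admitted patients = 41/400 = 0.102500
risk, ward-admitted patients = 29/400 = 0.072500
absolute risk difference = 0.030000
1 / 0.030000 = 33.333 → round up → 34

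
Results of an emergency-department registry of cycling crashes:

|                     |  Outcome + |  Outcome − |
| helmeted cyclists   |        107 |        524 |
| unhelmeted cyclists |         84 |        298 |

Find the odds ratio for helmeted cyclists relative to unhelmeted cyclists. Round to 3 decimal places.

OR ≈ 0.724

odds, helmeted cyclists = 107/524 = 0.2042
odds, unhelmeted cyclists = 84/298 = 0.2819
OR = 0.2042 / 0.2819 = 0.724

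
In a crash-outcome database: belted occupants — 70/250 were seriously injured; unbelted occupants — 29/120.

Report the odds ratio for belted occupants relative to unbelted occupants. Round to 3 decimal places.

1.220

odds, belted occupants = 70/180 = 0.3889
odds, unbelted occupants = 29/91 = 0.3187
OR = 0.3889 / 0.3187 = 1.220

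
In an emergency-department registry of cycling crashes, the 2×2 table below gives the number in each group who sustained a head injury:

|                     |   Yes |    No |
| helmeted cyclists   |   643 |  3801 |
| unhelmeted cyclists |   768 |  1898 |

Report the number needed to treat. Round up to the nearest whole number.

risk, helmeted cyclists = 643/4444 = 0.144689
risk, unhelmeted cyclists = 768/2666 = 0.288072
absolute risk difference = 0.143383
1 / 0.143383 = 6.974 → round up → 7

NNT = 7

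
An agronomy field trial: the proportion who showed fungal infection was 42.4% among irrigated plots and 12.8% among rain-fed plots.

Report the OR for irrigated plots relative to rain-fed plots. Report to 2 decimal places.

odds, irrigated plots = 0.4240/0.5760 = 0.7361
odds, rain-fed plots = 0.1280/0.8720 = 0.1468
OR = 0.7361 / 0.1468 = 5.01

OR ≈ 5.01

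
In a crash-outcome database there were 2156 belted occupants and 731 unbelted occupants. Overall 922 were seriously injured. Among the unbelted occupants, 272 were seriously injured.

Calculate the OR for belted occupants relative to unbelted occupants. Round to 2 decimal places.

OR = 0.73

belted occupants with the outcome: 922 − 272 = 650
belted occupants without the outcome: 2156 − 650 = 1506
unbelted occupants without the outcome: 731 − 272 = 459
odds, belted occupants = 650/1506 = 0.4316
odds, unbelted occupants = 272/459 = 0.5926
OR = 0.4316 / 0.5926 = 0.73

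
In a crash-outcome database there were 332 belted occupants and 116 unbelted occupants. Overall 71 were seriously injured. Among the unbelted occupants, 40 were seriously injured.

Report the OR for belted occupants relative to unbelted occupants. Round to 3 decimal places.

belted occupants with the outcome: 71 − 40 = 31
belted occupants without the outcome: 332 − 31 = 301
unbelted occupants without the outcome: 116 − 40 = 76
odds, belted occupants = 31/301 = 0.1030
odds, unbelted occupants = 40/76 = 0.5263
OR = 0.1030 / 0.5263 = 0.196

OR = 0.196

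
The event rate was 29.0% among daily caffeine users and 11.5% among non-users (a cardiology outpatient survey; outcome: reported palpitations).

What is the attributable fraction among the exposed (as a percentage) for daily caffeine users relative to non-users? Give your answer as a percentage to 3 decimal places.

AR% = (0.2900 − 0.1150) / 0.2900 = 0.6034 → 60.345%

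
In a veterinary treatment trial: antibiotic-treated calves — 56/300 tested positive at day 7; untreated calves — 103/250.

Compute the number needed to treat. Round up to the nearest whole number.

NNT: 5

risk, antibiotic-treated calves = 56/300 = 0.186667
risk, untreated calves = 103/250 = 0.412000
absolute risk difference = 0.225333
1 / 0.225333 = 4.438 → round up → 5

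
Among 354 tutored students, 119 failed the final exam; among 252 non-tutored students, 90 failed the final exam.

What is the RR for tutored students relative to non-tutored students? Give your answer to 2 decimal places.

0.94

risk, tutored students = 119/354 = 0.3362
risk, non-tutored students = 90/252 = 0.3571
RR = 0.3362 / 0.3571 = 0.94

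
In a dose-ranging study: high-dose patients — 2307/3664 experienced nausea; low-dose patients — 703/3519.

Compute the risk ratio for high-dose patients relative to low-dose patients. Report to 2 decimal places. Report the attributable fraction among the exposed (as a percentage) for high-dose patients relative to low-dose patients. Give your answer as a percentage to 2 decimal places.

RR = 3.15; AR% = 68.27%

risk, high-dose patients = 2307/3664 = 0.6296
risk, low-dose patients = 703/3519 = 0.1998
RR = 0.6296 / 0.1998 = 3.15
AR% = (0.6296 − 0.1998) / 0.6296 = 0.6827 → 68.27%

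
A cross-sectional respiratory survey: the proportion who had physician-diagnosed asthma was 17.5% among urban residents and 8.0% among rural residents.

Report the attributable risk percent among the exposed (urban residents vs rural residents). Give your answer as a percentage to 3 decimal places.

AR% = (0.1750 − 0.0800) / 0.1750 = 0.5429 → 54.286%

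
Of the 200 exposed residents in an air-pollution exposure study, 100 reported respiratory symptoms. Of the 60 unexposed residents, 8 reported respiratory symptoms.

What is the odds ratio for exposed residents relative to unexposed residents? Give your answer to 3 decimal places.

OR = (100 × 52) / (100 × 8) = 5200/800 ≈ 6.500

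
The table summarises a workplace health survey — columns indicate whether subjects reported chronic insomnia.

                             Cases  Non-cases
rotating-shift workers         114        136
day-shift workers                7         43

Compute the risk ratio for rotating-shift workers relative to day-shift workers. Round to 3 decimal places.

risk, rotating-shift workers = 114/250 = 0.4560
risk, day-shift workers = 7/50 = 0.1400
RR = 0.4560 / 0.1400 = 3.257

3.257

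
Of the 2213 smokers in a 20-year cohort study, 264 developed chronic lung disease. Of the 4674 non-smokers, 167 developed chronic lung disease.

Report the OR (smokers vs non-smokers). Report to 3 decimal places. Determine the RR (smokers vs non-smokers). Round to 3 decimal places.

odds, smokers = 264/1949 = 0.13545
odds, non-smokers = 167/4507 = 0.03705
OR = 0.13545 / 0.03705 = 3.656
risk, smokers = 264/2213 = 0.11930
risk, non-smokers = 167/4674 = 0.03573
RR = 0.11930 / 0.03573 = 3.339

OR = 3.656; RR = 3.339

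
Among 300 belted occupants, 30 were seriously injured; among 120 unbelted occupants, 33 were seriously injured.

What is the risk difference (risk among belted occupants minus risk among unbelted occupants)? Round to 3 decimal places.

risk, belted occupants = 30/300 = 0.1000
risk, unbelted occupants = 33/120 = 0.2750
risk difference = 0.1000 − 0.2750 = -0.175

RD = -0.175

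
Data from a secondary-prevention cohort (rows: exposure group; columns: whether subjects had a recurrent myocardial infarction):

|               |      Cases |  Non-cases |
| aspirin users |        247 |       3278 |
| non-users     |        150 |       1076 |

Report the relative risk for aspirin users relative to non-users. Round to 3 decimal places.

risk, aspirin users = 247/3525 = 0.0701
risk, non-users = 150/1226 = 0.1223
RR = 0.0701 / 0.1223 = 0.573

RR = 0.573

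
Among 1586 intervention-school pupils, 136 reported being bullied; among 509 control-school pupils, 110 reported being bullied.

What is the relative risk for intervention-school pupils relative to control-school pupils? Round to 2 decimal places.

0.40

risk, intervention-school pupils = 136/1586 = 0.0858
risk, control-school pupils = 110/509 = 0.2161
RR = 0.0858 / 0.2161 = 0.40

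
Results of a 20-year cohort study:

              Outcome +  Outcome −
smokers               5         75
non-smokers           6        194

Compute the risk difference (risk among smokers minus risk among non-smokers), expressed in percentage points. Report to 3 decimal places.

3.250

risk, smokers = 5/80 = 0.06250
risk, non-smokers = 6/200 = 0.03000
risk difference = 0.06250 − 0.03000 = 0.03250 → 3.250 percentage points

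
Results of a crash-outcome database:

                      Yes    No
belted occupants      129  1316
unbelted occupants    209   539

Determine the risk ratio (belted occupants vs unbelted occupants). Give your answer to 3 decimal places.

risk, belted occupants = 129/1445 = 0.0893
risk, unbelted occupants = 209/748 = 0.2794
RR = 0.0893 / 0.2794 = 0.320

0.320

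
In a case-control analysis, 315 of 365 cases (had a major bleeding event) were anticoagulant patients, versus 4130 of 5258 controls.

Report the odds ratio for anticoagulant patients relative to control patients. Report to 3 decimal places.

odds, anticoagulant patients = 315/4130 = 0.07627
odds, control patients = 50/1128 = 0.04433
OR = 0.07627 / 0.04433 = 1.721

OR = 1.721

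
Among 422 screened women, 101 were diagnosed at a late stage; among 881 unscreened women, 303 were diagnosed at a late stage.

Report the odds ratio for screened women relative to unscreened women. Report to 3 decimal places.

odds, screened women = 101/321 = 0.3146
odds, unscreened women = 303/578 = 0.5242
OR = 0.3146 / 0.5242 = 0.600

0.600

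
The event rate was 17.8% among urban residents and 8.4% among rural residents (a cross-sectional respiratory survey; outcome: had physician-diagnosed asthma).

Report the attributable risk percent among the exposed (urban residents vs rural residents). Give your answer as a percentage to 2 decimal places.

AR% = (0.1780 − 0.0840) / 0.1780 = 0.5281 → 52.81%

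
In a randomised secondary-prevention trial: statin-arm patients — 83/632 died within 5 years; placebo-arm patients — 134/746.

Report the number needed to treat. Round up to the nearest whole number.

risk, statin-arm patients = 83/632 = 0.131329
risk, placebo-arm patients = 134/746 = 0.179625
absolute risk difference = 0.048296
1 / 0.048296 = 20.706 → round up → 21

NNT: 21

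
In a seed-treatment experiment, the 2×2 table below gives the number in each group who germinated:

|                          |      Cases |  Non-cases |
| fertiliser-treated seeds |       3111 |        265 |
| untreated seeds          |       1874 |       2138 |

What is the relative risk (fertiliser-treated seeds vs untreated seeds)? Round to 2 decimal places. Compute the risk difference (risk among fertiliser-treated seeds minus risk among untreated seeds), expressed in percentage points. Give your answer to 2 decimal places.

RR = 1.97; RD = 45.44

risk, fertiliser-treated seeds = 3111/3376 = 0.9215
risk, untreated seeds = 1874/4012 = 0.4671
RR = 0.9215 / 0.4671 = 1.97
risk difference = 0.9215 − 0.4671 = 0.4544 → 45.44 percentage points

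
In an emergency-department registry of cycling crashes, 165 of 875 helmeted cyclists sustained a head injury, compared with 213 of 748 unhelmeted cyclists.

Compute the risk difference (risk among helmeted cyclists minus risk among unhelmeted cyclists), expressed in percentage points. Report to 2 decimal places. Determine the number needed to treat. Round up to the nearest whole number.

risk, helmeted cyclists = 165/875 = 0.1886
risk, unhelmeted cyclists = 213/748 = 0.2848
risk difference = 0.1886 − 0.2848 = -0.0962 → -9.62 percentage points
absolute risk difference = 0.096188
1 / 0.096188 = 10.396 → round up → 11

RD = -9.62; NNT = 11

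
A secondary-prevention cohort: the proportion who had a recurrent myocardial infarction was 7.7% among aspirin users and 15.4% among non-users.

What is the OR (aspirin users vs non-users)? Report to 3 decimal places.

0.458

odds, aspirin users = 0.0770/0.9230 = 0.0834
odds, non-users = 0.1540/0.8460 = 0.1820
OR = 0.0834 / 0.1820 = 0.458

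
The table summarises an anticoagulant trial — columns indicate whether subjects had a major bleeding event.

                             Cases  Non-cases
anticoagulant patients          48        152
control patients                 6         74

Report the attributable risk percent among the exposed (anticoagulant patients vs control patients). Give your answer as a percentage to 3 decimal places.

68.750%

risk, anticoagulant patients = 48/200 = 0.2400
risk, control patients = 6/80 = 0.0750
AR% = (0.2400 − 0.0750) / 0.2400 = 0.6875 → 68.750%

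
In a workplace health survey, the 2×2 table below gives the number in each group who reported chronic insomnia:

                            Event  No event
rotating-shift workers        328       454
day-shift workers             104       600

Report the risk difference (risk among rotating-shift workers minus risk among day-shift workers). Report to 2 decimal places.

RD = 0.27

risk, rotating-shift workers = 328/782 = 0.4194
risk, day-shift workers = 104/704 = 0.1477
risk difference = 0.4194 − 0.1477 = 0.27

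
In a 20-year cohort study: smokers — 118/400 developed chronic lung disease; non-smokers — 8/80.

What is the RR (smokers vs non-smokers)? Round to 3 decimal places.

risk, smokers = 118/400 = 0.2950
risk, non-smokers = 8/80 = 0.1000
RR = 0.2950 / 0.1000 = 2.950

RR: 2.950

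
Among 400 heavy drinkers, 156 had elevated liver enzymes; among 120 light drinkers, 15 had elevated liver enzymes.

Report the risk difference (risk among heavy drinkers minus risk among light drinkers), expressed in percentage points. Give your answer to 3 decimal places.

risk, heavy drinkers = 156/400 = 0.3900
risk, light drinkers = 15/120 = 0.1250
risk difference = 0.3900 − 0.1250 = 0.2650 → 26.500 percentage points

26.500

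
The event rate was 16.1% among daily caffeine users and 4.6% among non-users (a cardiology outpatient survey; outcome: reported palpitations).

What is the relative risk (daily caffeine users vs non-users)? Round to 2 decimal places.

RR = 0.16100 / 0.04600 = 3.50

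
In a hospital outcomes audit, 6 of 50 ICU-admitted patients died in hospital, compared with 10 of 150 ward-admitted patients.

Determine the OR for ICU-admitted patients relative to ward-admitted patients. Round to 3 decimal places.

OR = (6 × 140) / (44 × 10) = 840/440 ≈ 1.909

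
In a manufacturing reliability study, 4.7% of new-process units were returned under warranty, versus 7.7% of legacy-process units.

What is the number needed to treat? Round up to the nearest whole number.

NNT = 34

absolute risk difference = 0.030000
1 / 0.030000 = 33.333 → round up → 34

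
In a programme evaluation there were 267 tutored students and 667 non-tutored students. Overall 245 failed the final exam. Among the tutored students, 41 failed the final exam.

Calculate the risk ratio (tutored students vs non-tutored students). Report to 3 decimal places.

RR: 0.502

tutored students without the outcome: 267 − 41 = 226
non-tutored students with the outcome: 245 − 41 = 204
non-tutored students without the outcome: 667 − 204 = 463
risk, tutored students = 41/267 = 0.1536
risk, non-tutored students = 204/667 = 0.3058
RR = 0.1536 / 0.3058 = 0.502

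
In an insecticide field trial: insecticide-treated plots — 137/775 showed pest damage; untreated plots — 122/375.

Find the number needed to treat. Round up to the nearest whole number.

risk, insecticide-treated plots = 137/775 = 0.176774
risk, untreated plots = 122/375 = 0.325333
absolute risk difference = 0.148559
1 / 0.148559 = 6.731 → round up → 7

NNT: 7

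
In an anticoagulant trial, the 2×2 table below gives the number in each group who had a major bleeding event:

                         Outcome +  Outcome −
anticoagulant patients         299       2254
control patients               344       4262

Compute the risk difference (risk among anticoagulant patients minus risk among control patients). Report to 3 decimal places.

risk, anticoagulant patients = 299/2553 = 0.1171
risk, control patients = 344/4606 = 0.0747
risk difference = 0.1171 − 0.0747 = 0.042

RD ≈ 0.042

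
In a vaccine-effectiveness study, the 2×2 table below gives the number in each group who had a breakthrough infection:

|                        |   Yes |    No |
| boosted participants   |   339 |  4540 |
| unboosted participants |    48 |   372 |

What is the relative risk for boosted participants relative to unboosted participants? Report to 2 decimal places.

risk, boosted participants = 339/4879 = 0.0695
risk, unboosted participants = 48/420 = 0.1143
RR = 0.0695 / 0.1143 = 0.61

RR = 0.61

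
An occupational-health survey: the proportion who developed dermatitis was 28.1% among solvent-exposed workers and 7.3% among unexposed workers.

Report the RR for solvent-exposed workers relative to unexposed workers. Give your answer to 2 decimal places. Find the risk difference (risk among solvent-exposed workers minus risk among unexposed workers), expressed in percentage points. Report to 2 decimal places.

RR = 0.2810 / 0.0730 = 3.85
risk difference = 0.2810 − 0.0730 = 0.2080 → 20.80 percentage points

RR = 3.85; RD = 20.80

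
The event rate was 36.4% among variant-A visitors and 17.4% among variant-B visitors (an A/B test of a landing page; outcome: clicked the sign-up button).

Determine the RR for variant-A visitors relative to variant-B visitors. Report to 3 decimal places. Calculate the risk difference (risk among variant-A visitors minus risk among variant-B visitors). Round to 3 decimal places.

RR = 2.092; RD = 0.190

RR = 0.3640 / 0.1740 = 2.092
risk difference = 0.3640 − 0.1740 = 0.190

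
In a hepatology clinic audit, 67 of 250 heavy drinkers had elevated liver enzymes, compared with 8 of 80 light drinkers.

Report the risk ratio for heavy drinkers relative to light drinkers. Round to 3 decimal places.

risk, heavy drinkers = 67/250 = 0.2680
risk, light drinkers = 8/80 = 0.1000
RR = 0.2680 / 0.1000 = 2.680

2.680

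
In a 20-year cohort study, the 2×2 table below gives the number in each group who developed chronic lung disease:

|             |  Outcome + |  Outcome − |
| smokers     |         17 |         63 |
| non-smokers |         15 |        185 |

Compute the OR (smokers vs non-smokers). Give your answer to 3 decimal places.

OR = (17 × 185) / (63 × 15) = 3145/945 ≈ 3.328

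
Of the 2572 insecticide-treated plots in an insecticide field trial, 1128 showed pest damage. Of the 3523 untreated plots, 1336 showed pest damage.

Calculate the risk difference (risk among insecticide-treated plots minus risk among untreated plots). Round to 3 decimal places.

0.059

risk, insecticide-treated plots = 1128/2572 = 0.4386
risk, untreated plots = 1336/3523 = 0.3792
risk difference = 0.4386 − 0.3792 = 0.059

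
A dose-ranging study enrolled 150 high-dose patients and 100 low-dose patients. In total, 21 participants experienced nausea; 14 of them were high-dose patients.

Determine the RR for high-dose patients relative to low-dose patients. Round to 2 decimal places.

RR = 1.33

high-dose patients without the outcome: 150 − 14 = 136
low-dose patients with the outcome: 21 − 14 = 7
low-dose patients without the outcome: 100 − 7 = 93
risk, high-dose patients = 14/150 = 0.0933
risk, low-dose patients = 7/100 = 0.0700
RR = 0.0933 / 0.0700 = 1.33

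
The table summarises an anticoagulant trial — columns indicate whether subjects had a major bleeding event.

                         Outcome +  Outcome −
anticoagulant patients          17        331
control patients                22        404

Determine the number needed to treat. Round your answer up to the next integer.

NNT: 359

risk, anticoagulant patients = 17/348 = 0.048851
risk, control patients = 22/426 = 0.051643
absolute risk difference = 0.002793
1 / 0.002793 = 358.038 → round up → 359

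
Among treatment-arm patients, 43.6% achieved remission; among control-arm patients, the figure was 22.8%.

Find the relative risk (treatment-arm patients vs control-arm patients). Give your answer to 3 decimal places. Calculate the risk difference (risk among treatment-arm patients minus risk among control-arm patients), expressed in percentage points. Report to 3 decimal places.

RR = 1.912; RD = 20.800

RR = 0.4360 / 0.2280 = 1.912
risk difference = 0.4360 − 0.2280 = 0.2080 → 20.800 percentage points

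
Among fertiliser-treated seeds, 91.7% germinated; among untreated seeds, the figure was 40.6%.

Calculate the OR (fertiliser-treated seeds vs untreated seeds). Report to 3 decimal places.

OR ≈ 16.164

odds, fertiliser-treated seeds = 0.9170/0.0830 = 11.0482
odds, untreated seeds = 0.4060/0.5940 = 0.6835
OR = 11.0482 / 0.6835 = 16.164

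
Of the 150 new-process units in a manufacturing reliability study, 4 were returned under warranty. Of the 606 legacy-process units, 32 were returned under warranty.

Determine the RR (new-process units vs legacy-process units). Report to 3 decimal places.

risk, new-process units = 4/150 = 0.02667
risk, legacy-process units = 32/606 = 0.05281
RR = 0.02667 / 0.05281 = 0.505

RR ≈ 0.505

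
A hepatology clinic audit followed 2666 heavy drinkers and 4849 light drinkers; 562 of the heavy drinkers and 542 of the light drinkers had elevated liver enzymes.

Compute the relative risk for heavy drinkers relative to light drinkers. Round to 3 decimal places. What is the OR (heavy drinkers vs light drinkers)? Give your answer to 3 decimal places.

risk, heavy drinkers = 562/2666 = 0.2108
risk, light drinkers = 542/4849 = 0.1118
RR = 0.2108 / 0.1118 = 1.886
odds, heavy drinkers = 562/2104 = 0.2671
odds, light drinkers = 542/4307 = 0.1258
OR = 0.2671 / 0.1258 = 2.123

RR = 1.886; OR = 2.123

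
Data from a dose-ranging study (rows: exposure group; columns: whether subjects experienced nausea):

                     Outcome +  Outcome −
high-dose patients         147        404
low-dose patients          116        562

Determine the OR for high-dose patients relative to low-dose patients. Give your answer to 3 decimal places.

OR = (147 × 562) / (404 × 116) = 82614/46864 ≈ 1.763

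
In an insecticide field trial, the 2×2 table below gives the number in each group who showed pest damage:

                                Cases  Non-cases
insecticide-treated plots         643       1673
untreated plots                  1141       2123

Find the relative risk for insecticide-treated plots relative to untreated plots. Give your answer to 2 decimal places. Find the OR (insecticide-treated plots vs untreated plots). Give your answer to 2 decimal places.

risk, insecticide-treated plots = 643/2316 = 0.2776
risk, untreated plots = 1141/3264 = 0.3496
RR = 0.2776 / 0.3496 = 0.79
odds, insecticide-treated plots = 643/1673 = 0.3843
odds, untreated plots = 1141/2123 = 0.5374
OR = 0.3843 / 0.5374 = 0.72

RR = 0.79; OR = 0.72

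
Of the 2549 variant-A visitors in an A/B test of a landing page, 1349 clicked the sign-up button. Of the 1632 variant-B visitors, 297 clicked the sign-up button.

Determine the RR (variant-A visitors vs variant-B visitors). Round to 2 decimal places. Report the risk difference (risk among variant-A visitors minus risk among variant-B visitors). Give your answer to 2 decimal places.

risk, variant-A visitors = 1349/2549 = 0.5292
risk, variant-B visitors = 297/1632 = 0.1820
RR = 0.5292 / 0.1820 = 2.91
risk difference = 0.5292 − 0.1820 = 0.35

RR = 2.91; RD = 0.35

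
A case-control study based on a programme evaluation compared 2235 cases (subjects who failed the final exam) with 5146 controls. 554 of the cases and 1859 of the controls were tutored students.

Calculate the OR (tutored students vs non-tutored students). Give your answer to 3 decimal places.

odds, tutored students = 554/1859 = 0.2980
odds, non-tutored students = 1681/3287 = 0.5114
OR = 0.2980 / 0.5114 = 0.583

OR: 0.583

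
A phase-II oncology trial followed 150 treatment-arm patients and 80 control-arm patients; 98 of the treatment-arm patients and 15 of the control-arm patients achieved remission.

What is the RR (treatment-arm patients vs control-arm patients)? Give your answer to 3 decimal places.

risk, treatment-arm patients = 98/150 = 0.6533
risk, control-arm patients = 15/80 = 0.1875
RR = 0.6533 / 0.1875 = 3.484

RR: 3.484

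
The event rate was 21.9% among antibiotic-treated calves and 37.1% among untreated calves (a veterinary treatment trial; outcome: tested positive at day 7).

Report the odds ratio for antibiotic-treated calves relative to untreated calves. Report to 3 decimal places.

odds, antibiotic-treated calves = 0.2190/0.7810 = 0.2804
odds, untreated calves = 0.3710/0.6290 = 0.5898
OR = 0.2804 / 0.5898 = 0.475

0.475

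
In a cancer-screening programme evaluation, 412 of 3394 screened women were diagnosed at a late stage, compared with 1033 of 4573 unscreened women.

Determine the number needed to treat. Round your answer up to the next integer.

10

risk, screened women = 412/3394 = 0.121391
risk, unscreened women = 1033/4573 = 0.225891
absolute risk difference = 0.104500
1 / 0.104500 = 9.569 → round up → 10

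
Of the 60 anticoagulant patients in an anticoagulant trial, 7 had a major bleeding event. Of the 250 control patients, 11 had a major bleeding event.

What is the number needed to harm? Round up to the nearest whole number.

risk, anticoagulant patients = 7/60 = 0.116667
risk, control patients = 11/250 = 0.044000
absolute risk difference = 0.072667
1 / 0.072667 = 13.761 → round up → 14

14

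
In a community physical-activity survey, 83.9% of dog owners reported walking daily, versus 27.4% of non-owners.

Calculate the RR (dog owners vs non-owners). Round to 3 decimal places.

RR = 0.8390 / 0.2740 = 3.062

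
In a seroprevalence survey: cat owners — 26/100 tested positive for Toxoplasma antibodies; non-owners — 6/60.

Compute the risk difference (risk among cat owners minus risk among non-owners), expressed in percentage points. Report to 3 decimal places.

RD ≈ 16.000

risk, cat owners = 26/100 = 0.2600
risk, non-owners = 6/60 = 0.1000
risk difference = 0.2600 − 0.1000 = 0.1600 → 16.000 percentage points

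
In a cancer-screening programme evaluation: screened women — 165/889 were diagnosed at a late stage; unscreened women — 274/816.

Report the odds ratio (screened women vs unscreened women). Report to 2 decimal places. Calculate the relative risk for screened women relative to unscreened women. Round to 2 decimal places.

OR = 0.45; RR = 0.55

odds, screened women = 165/724 = 0.2279
odds, unscreened women = 274/542 = 0.5055
OR = 0.2279 / 0.5055 = 0.45
risk, screened women = 165/889 = 0.1856
risk, unscreened women = 274/816 = 0.3358
RR = 0.1856 / 0.3358 = 0.55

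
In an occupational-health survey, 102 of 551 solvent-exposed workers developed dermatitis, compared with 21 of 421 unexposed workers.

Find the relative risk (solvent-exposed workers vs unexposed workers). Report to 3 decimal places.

3.711

risk, solvent-exposed workers = 102/551 = 0.18512
risk, unexposed workers = 21/421 = 0.04988
RR = 0.18512 / 0.04988 = 3.711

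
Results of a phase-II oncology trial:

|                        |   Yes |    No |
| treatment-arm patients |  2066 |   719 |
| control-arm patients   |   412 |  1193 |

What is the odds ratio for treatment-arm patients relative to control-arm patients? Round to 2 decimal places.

OR = (2066 × 1193) / (719 × 412) = 2464738/296228 ≈ 8.32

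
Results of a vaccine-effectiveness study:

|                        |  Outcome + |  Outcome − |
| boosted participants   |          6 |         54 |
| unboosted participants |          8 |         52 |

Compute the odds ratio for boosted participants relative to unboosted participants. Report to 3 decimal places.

0.722

odds, boosted participants = 6/54 = 0.1111
odds, unboosted participants = 8/52 = 0.1538
OR = 0.1111 / 0.1538 = 0.722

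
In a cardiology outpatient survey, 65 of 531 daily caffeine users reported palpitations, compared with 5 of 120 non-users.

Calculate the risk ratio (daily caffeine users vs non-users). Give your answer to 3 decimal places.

RR = 2.938

risk, daily caffeine users = 65/531 = 0.12241
risk, non-users = 5/120 = 0.04167
RR = 0.12241 / 0.04167 = 2.938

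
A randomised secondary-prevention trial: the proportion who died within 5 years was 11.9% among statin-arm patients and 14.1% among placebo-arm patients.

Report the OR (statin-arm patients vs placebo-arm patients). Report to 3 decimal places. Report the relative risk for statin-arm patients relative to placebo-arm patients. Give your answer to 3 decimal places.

OR = 0.823; RR = 0.844

odds, statin-arm patients = 0.1190/0.8810 = 0.1351
odds, placebo-arm patients = 0.1410/0.8590 = 0.1641
OR = 0.1351 / 0.1641 = 0.823
RR = 0.1190 / 0.1410 = 0.844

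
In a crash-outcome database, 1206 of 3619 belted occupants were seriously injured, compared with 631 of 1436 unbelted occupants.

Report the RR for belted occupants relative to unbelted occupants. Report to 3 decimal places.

RR: 0.758

risk, belted occupants = 1206/3619 = 0.3332
risk, unbelted occupants = 631/1436 = 0.4394
RR = 0.3332 / 0.4394 = 0.758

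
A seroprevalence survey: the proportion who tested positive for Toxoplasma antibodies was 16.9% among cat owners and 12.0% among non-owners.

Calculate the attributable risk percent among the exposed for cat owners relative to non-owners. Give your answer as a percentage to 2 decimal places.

AR% = (0.1690 − 0.1200) / 0.1690 = 0.2899 → 28.99%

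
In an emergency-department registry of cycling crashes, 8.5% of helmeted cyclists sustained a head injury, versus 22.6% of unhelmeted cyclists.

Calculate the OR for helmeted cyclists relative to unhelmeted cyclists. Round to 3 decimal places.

OR = 0.318

odds, helmeted cyclists = 0.0850/0.9150 = 0.0929
odds, unhelmeted cyclists = 0.2260/0.7740 = 0.2920
OR = 0.0929 / 0.2920 = 0.318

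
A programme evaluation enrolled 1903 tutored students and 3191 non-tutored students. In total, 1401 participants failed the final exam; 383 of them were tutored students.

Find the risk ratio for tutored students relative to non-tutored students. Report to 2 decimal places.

tutored students without the outcome: 1903 − 383 = 1520
non-tutored students with the outcome: 1401 − 383 = 1018
non-tutored students without the outcome: 3191 − 1018 = 2173
risk, tutored students = 383/1903 = 0.2013
risk, non-tutored students = 1018/3191 = 0.3190
RR = 0.2013 / 0.3190 = 0.63

0.63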